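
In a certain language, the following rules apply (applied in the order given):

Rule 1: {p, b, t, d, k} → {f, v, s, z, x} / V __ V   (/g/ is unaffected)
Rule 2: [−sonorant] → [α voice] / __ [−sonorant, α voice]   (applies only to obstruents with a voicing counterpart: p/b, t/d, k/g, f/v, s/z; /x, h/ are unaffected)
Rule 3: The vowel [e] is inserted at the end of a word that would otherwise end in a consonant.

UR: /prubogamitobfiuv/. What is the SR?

Rule 1 (intervocalic spirantization): /b/ is a stop between vowels /u/ and /o/, so it spirantizes to the fricative [v]. /t/ is a stop between vowels /i/ and /o/, so it spirantizes to the fricative [s]. /prubogamitobfiuv/ → pruvogamisobfiuv.
Rule 2 (regressive voicing assimilation): /b/ precedes the voiceless obstruent /f/, so it devoices to [p] by assimilation. /pruvogamisobfiuv/ → pruvogamisopfiuv.
Rule 3 (final e-epenthesis): the form ends in the consonant /v/, so [e] is inserted word-finally. /pruvogamisopfiuv/ → pruvogamisopfiuve.

pruvogamisopfiuve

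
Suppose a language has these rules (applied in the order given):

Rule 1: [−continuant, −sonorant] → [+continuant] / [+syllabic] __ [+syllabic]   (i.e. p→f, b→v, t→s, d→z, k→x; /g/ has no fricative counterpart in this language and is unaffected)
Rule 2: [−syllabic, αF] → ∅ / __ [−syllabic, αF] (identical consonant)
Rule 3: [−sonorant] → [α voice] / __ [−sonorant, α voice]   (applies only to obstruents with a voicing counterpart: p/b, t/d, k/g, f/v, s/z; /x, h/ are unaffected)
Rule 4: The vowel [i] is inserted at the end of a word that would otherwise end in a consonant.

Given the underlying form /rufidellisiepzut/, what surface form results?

rufizelisiebzuti

Rule 1 (intervocalic spirantization): /d/ is a stop between vowels /i/ and /e/, so it spirantizes to the fricative [z]. /rufidellisiepzut/ → rufizellisiepzut.
Rule 2 (degemination): /ll/ is a geminate; the first /l/ deletes. /rufizellisiepzut/ → rufizelisiepzut.
Rule 3 (regressive voicing assimilation): /p/ precedes the voiced obstruent /z/, so it voices to [b] by assimilation. /rufizelisiepzut/ → rufizelisiebzut.
Rule 4 (final i-epenthesis): the form ends in the consonant /t/, so [i] is inserted word-finally. /rufizelisiebzut/ → rufizelisiebzuti.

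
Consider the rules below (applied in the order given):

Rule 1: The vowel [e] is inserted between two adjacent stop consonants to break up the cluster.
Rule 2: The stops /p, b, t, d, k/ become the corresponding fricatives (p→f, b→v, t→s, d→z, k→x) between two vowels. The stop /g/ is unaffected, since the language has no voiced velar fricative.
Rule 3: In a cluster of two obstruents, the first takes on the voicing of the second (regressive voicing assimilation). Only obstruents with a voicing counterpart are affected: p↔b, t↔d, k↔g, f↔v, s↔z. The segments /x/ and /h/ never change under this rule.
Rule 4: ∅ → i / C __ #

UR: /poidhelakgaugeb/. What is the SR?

Rule 1 (stop-cluster e-epenthesis): /k/ and /g/ form a stop–stop cluster, so [e] is inserted between them. /poidhelakgaugeb/ → poidhelakegaugeb.
Rule 2 (intervocalic spirantization): /k/ is a stop between vowels /a/ and /e/, so it spirantizes to the fricative [x]. /poidhelakegaugeb/ → poidhelaxegaugeb.
Rule 3 (regressive voicing assimilation): /d/ precedes the voiceless obstruent /h/, so it devoices to [t] by assimilation. /poidhelaxegaugeb/ → poithelaxegaugeb.
Rule 4 (final i-epenthesis): the form ends in the consonant /b/, so [i] is inserted word-finally. /poithelaxegaugeb/ → poithelaxegaugebi.

poithelaxegaugebi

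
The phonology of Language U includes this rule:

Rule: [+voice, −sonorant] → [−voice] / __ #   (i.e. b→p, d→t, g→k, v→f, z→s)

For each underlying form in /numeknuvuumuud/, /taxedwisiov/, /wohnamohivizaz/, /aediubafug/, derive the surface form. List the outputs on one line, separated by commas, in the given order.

/numeknuvuumuud/: /d/ is a voiced obstruent in word-final position, so it devoices to [t]. → [numeknuvuumuut].
/taxedwisiov/: /v/ is a voiced obstruent in word-final position, so it devoices to [f]. → [taxedwisiof].
/wohnamohivizaz/: /z/ is a voiced obstruent in word-final position, so it devoices to [s]. → [wohnamohivizas].
/aediubafug/: /g/ is a voiced obstruent in word-final position, so it devoices to [k]. → [aediubafuk].

numeknuvuumuut, taxedwisiof, wohnamohivizas, aediubafuk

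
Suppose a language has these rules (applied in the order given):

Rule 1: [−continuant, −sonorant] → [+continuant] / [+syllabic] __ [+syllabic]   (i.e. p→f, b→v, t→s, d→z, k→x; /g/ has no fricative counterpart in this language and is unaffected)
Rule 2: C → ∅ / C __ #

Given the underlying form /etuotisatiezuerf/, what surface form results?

esuosisasiezuer

Rule 1 (intervocalic spirantization): /t/ is a stop between vowels /e/ and /u/, so it spirantizes to the fricative [s]. /t/ is a stop between vowels /o/ and /i/, so it spirantizes to the fricative [s]. /t/ is a stop between vowels /a/ and /i/, so it spirantizes to the fricative [s]. /etuotisatiezuerf/ → esuosisasiezuerf.
Rule 2 (final cluster simplification): /f/ is the second consonant of a word-final cluster /rf/, so it deletes. /esuosisasiezuerf/ → esuosisasiezuer.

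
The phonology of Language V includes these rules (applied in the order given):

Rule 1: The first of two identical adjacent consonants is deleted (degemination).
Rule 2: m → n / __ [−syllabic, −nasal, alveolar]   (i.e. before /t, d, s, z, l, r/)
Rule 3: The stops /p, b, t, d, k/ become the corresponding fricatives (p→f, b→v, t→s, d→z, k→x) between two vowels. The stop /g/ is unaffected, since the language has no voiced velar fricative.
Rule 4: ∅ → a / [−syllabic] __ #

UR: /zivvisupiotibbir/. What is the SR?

zivisufiosivira

Rule 1 (degemination): /vv/ is a geminate; the first /v/ deletes. /bb/ is a geminate; the first /b/ deletes. /zivvisupiotibbir/ → zivisupiotibir.
Rule 2 (nasal place assimilation): no segment meets the environment; /zivisupiotibir/ is unchanged.
Rule 3 (intervocalic spirantization): /p/ is a stop between vowels /u/ and /i/, so it spirantizes to the fricative [f]. /t/ is a stop between vowels /o/ and /i/, so it spirantizes to the fricative [s]. /b/ is a stop between vowels /i/ and /i/, so it spirantizes to the fricative [v]. /zivisupiotibir/ → zivisufiosivir.
Rule 4 (final a-epenthesis): the form ends in the consonant /r/, so [a] is inserted word-finally. /zivisufiosivir/ → zivisufiosivira.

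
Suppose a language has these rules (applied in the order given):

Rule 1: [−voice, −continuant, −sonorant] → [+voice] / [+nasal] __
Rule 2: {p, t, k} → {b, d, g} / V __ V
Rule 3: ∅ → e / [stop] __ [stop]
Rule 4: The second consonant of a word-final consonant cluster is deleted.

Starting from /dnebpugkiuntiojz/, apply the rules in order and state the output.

dnebepugekiundioj

Rule 1 (post-nasal voicing): /t/ is a voiceless stop immediately after the nasal /n/, so it voices to [d]. /dnebpugkiuntiojz/ → dnebpugkiundiojz.
Rule 2 (intervocalic voicing): no segment meets the environment; /dnebpugkiundiojz/ is unchanged.
Rule 3 (stop-cluster e-epenthesis): /b/ and /p/ form a stop–stop cluster, so [e] is inserted between them. /g/ and /k/ form a stop–stop cluster, so [e] is inserted between them. /dnebpugkiundiojz/ → dnebepugekiundiojz.
Rule 4 (final cluster simplification): /z/ is the second consonant of a word-final cluster /jz/, so it deletes. /dnebepugekiundiojz/ → dnebepugekiundioj.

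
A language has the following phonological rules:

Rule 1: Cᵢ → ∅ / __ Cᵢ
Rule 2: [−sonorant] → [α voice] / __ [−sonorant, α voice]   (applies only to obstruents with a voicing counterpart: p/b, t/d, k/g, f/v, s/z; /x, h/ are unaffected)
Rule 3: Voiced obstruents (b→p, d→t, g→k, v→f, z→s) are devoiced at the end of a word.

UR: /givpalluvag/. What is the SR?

gifpaluvak

Rule 1 (degemination): /ll/ is a geminate; the first /l/ deletes. /givpalluvag/ → givpaluvag.
Rule 2 (regressive voicing assimilation): /v/ precedes the voiceless obstruent /p/, so it devoices to [f] by assimilation. /givpaluvag/ → gifpaluvag.
Rule 3 (final devoicing): /g/ is a voiced obstruent in word-final position, so it devoices to [k]. /gifpaluvag/ → gifpaluvak.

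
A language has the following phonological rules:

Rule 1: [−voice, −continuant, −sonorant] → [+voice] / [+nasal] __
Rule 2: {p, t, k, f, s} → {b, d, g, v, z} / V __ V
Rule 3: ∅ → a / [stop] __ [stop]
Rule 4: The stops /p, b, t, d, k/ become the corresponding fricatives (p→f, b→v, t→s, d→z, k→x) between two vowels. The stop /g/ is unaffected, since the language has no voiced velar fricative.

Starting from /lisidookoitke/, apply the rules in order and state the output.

Rule 1 (post-nasal voicing): no segment meets the environment; /lisidookoitke/ is unchanged.
Rule 2 (intervocalic voicing): /s/ is a voiceless obstruent between vowels /i/ and /i/, so it voices to [z]. /k/ is a voiceless obstruent between vowels /o/ and /o/, so it voices to [g]. /lisidookoitke/ → lizidoogoitke.
Rule 3 (stop-cluster a-epenthesis): /t/ and /k/ form a stop–stop cluster, so [a] is inserted between them. /lizidoogoitke/ → lizidoogoitake.
Rule 4 (intervocalic spirantization): /d/ is a stop between vowels /i/ and /o/, so it spirantizes to the fricative [z]. /t/ is a stop between vowels /i/ and /a/, so it spirantizes to the fricative [s]. /k/ is a stop between vowels /a/ and /e/, so it spirantizes to the fricative [x]. /lizidoogoitake/ → lizizoogoisaxe.

lizizoogoisaxe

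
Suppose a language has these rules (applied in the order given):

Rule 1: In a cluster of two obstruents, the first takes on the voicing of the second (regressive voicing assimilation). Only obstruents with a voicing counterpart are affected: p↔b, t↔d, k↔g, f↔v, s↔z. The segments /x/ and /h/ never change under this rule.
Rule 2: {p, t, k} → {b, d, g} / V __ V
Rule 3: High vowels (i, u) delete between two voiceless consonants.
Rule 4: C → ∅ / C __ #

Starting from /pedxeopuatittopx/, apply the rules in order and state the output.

petxeobuadittop

Rule 1 (regressive voicing assimilation): /d/ precedes the voiceless obstruent /x/, so it devoices to [t] by assimilation. /pedxeopuatittopx/ → petxeopuatittopx.
Rule 2 (intervocalic voicing): /p/ is a voiceless stop between vowels /o/ and /u/, so it voices to [b]. /t/ is a voiceless stop between vowels /a/ and /i/, so it voices to [d]. /petxeopuatittopx/ → petxeobuadittopx.
Rule 3 (high vowel syncope): no segment meets the environment; /petxeobuadittopx/ is unchanged.
Rule 4 (final cluster simplification): /x/ is the second consonant of a word-final cluster /px/, so it deletes. /petxeobuadittopx/ → petxeobuadittop.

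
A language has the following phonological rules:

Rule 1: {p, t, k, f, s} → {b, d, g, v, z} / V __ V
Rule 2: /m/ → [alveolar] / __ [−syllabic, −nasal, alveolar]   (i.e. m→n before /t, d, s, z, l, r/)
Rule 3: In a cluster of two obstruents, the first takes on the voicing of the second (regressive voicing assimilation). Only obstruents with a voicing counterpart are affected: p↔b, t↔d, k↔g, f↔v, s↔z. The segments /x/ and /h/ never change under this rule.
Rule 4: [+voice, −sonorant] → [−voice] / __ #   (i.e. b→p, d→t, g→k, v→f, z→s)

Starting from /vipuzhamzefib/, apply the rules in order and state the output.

Rule 1 (intervocalic voicing): /p/ is a voiceless obstruent between vowels /i/ and /u/, so it voices to [b]. /f/ is a voiceless obstruent between vowels /e/ and /i/, so it voices to [v]. /vipuzhamzefib/ → vibuzhamzevib.
Rule 2 (nasal place assimilation): /m/ precedes the alveolar consonant /z/, so it assimilates in place to [n]. /vibuzhamzevib/ → vibuzhanzevib.
Rule 3 (regressive voicing assimilation): /z/ precedes the voiceless obstruent /h/, so it devoices to [s] by assimilation. /vibuzhanzevib/ → vibushanzevib.
Rule 4 (final devoicing): /b/ is a voiced obstruent in word-final position, so it devoices to [p]. /vibushanzevib/ → vibushanzevip.

vibushanzevip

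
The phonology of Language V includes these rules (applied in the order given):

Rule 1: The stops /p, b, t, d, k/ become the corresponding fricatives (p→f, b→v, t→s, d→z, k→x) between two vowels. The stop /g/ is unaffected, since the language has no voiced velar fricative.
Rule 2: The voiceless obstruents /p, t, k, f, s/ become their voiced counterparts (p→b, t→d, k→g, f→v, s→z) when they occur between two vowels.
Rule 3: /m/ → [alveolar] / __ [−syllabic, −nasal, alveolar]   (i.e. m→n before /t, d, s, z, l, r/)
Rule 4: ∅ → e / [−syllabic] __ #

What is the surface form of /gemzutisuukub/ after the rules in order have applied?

Rule 1 (intervocalic spirantization): /t/ is a stop between vowels /u/ and /i/, so it spirantizes to the fricative [s]. /k/ is a stop between vowels /u/ and /u/, so it spirantizes to the fricative [x]. /gemzutisuukub/ → gemzusisuuxub.
Rule 2 (intervocalic voicing): /s/ is a voiceless obstruent between vowels /u/ and /i/, so it voices to [z]. /s/ is a voiceless obstruent between vowels /i/ and /u/, so it voices to [z]. /gemzusisuuxub/ → gemzuzizuuxub.
Rule 3 (nasal place assimilation): /m/ precedes the alveolar consonant /z/, so it assimilates in place to [n]. /gemzuzizuuxub/ → genzuzizuuxub.
Rule 4 (final e-epenthesis): the form ends in the consonant /b/, so [e] is inserted word-finally. /genzuzizuuxub/ → genzuzizuuxube.

genzuzizuuxube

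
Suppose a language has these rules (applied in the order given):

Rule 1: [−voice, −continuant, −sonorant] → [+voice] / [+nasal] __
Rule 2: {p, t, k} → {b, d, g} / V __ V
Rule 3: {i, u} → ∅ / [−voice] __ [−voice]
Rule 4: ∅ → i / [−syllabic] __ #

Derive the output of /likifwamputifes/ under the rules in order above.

Rule 1 (post-nasal voicing): /p/ is a voiceless stop immediately after the nasal /m/, so it voices to [b]. /likifwamputifes/ → likifwambutifes.
Rule 2 (intervocalic voicing): /k/ is a voiceless stop between vowels /i/ and /i/, so it voices to [g]. /t/ is a voiceless stop between vowels /u/ and /i/, so it voices to [d]. /likifwambutifes/ → ligifwambudifes.
Rule 3 (high vowel syncope): no segment meets the environment; /ligifwambudifes/ is unchanged.
Rule 4 (final i-epenthesis): the form ends in the consonant /s/, so [i] is inserted word-finally. /ligifwambudifes/ → ligifwambudifesi.

ligifwambudifesi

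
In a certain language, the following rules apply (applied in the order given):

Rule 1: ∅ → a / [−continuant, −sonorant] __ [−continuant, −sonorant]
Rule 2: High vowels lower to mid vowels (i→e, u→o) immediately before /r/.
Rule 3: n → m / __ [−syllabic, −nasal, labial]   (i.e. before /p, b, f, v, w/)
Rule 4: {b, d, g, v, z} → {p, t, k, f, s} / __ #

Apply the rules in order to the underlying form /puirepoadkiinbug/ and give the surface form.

Rule 1 (stop-cluster a-epenthesis): /d/ and /k/ form a stop–stop cluster, so [a] is inserted between them. /puirepoadkiinbug/ → puirepoadakiinbug.
Rule 2 (pre-rhotic lowering): /i/ is a high vowel immediately before /r/, so it lowers to [e]. /puirepoadakiinbug/ → puerepoadakiinbug.
Rule 3 (nasal place assimilation): /n/ precedes the labial consonant /b/, so it assimilates in place to [m]. /puerepoadakiinbug/ → puerepoadakiimbug.
Rule 4 (final devoicing): /g/ is a voiced obstruent in word-final position, so it devoices to [k]. /puerepoadakiimbug/ → puerepoadakiimbuk.

puerepoadakiimbuk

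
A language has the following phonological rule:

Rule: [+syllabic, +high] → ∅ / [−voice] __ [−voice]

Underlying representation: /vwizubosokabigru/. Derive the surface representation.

No segment of /vwizubosokabigru/ meets the structural description of the rule, so the form surfaces unchanged.

vwizubosokabigru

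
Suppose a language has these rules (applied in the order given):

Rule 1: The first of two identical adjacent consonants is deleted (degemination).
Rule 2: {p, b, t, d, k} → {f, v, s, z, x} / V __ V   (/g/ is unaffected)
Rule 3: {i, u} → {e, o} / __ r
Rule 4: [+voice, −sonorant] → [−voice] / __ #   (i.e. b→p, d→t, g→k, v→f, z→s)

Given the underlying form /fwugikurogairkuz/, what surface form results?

Rule 1 (degemination): no segment meets the environment; /fwugikurogairkuz/ is unchanged.
Rule 2 (intervocalic spirantization): /k/ is a stop between vowels /i/ and /u/, so it spirantizes to the fricative [x]. /fwugikurogairkuz/ → fwugixurogairkuz.
Rule 3 (pre-rhotic lowering): /u/ is a high vowel immediately before /r/, so it lowers to [o]. /i/ is a high vowel immediately before /r/, so it lowers to [e]. /fwugixurogairkuz/ → fwugixorogaerkuz.
Rule 4 (final devoicing): /z/ is a voiced obstruent in word-final position, so it devoices to [s]. /fwugixorogaerkuz/ → fwugixorogaerkus.

fwugixorogaerkus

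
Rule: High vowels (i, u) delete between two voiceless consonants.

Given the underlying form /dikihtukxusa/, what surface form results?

dikhtkxsa

/i/ is a high vowel flanked by voiceless consonants /k/ and /h/, so it deletes.
/u/ is a high vowel flanked by voiceless consonants /t/ and /k/, so it deletes.
/u/ is a high vowel flanked by voiceless consonants /x/ and /s/, so it deletes.
Surface form: [dikhtkxsa].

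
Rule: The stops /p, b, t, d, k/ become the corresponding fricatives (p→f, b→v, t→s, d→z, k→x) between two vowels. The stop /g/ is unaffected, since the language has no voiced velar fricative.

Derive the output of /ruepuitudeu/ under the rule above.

ruefuisuzeu

/p/ is a stop between vowels /e/ and /u/, so it spirantizes to the fricative [f].
/t/ is a stop between vowels /i/ and /u/, so it spirantizes to the fricative [s].
/d/ is a stop between vowels /u/ and /e/, so it spirantizes to the fricative [z].
Surface form: [ruefuisuzeu].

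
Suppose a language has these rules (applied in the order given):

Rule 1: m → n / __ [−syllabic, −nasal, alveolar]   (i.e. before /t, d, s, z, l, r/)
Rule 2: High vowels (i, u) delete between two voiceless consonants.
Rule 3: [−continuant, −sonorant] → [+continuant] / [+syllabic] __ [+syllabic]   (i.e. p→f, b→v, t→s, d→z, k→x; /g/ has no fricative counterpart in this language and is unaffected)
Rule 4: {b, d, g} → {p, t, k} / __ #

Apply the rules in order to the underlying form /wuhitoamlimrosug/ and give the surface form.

wuhtoanlinrosuk

Rule 1 (nasal place assimilation): /m/ precedes the alveolar consonant /l/, so it assimilates in place to [n]. /m/ precedes the alveolar consonant /r/, so it assimilates in place to [n]. /wuhitoamlimrosug/ → wuhitoanlinrosug.
Rule 2 (high vowel syncope): /i/ is a high vowel flanked by voiceless consonants /h/ and /t/, so it deletes. /wuhitoanlinrosug/ → wuhtoanlinrosug.
Rule 3 (intervocalic spirantization): no segment meets the environment; /wuhtoanlinrosug/ is unchanged.
Rule 4 (final devoicing): /g/ is a voiced stop in word-final position, so it devoices to [k]. /wuhtoanlinrosug/ → wuhtoanlinrosuk.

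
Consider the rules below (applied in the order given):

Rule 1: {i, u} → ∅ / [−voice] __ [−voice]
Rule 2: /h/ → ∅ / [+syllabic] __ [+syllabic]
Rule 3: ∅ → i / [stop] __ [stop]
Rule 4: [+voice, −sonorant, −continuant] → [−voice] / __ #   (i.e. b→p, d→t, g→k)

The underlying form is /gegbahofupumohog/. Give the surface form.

gegibaofpumook

Rule 1 (high vowel syncope): /u/ is a high vowel flanked by voiceless consonants /f/ and /p/, so it deletes. /gegbahofupumohog/ → gegbahofpumohog.
Rule 2 (intervocalic h-deletion): /h/ occurs between vowels /a/ and /o/, so it deletes. /h/ occurs between vowels /o/ and /o/, so it deletes. /gegbahofpumohog/ → gegbaofpumoog.
Rule 3 (stop-cluster i-epenthesis): /g/ and /b/ form a stop–stop cluster, so [i] is inserted between them. /gegbaofpumoog/ → gegibaofpumoog.
Rule 4 (final devoicing): /g/ is a voiced stop in word-final position, so it devoices to [k]. /gegibaofpumoog/ → gegibaofpumook.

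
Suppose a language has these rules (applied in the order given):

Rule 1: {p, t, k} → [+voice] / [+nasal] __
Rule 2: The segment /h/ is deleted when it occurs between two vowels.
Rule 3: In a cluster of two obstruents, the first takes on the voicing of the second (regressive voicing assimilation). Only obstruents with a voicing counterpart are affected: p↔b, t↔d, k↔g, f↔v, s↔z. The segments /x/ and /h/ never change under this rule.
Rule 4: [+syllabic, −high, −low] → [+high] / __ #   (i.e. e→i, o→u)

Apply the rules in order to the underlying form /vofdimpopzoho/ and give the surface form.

vovdimbobzou

Rule 1 (post-nasal voicing): /p/ is a voiceless stop immediately after the nasal /m/, so it voices to [b]. /vofdimpopzoho/ → vofdimbopzoho.
Rule 2 (intervocalic h-deletion): /h/ occurs between vowels /o/ and /o/, so it deletes. /vofdimbopzoho/ → vofdimbopzoo.
Rule 3 (regressive voicing assimilation): /f/ precedes the voiced obstruent /d/, so it voices to [v] by assimilation. /p/ precedes the voiced obstruent /z/, so it voices to [b] by assimilation. /vofdimbopzoo/ → vovdimbobzoo.
Rule 4 (final vowel raising): /o/ is a mid vowel in word-final position, so it raises to [u]. /vovdimbobzoo/ → vovdimbobzou.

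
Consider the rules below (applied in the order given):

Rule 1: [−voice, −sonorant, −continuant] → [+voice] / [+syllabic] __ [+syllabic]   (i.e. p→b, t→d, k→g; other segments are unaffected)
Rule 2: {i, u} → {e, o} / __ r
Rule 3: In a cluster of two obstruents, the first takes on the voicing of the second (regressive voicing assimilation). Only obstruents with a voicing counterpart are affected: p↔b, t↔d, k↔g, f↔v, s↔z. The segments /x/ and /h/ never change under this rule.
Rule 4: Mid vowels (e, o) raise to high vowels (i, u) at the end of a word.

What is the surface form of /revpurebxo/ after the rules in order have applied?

Rule 1 (intervocalic voicing): no segment meets the environment; /revpurebxo/ is unchanged.
Rule 2 (pre-rhotic lowering): /u/ is a high vowel immediately before /r/, so it lowers to [o]. /revpurebxo/ → revporebxo.
Rule 3 (regressive voicing assimilation): /v/ precedes the voiceless obstruent /p/, so it devoices to [f] by assimilation. /b/ precedes the voiceless obstruent /x/, so it devoices to [p] by assimilation. /revporebxo/ → refporepxo.
Rule 4 (final vowel raising): /o/ is a mid vowel in word-final position, so it raises to [u]. /refporepxo/ → refporepxu.

refporepxu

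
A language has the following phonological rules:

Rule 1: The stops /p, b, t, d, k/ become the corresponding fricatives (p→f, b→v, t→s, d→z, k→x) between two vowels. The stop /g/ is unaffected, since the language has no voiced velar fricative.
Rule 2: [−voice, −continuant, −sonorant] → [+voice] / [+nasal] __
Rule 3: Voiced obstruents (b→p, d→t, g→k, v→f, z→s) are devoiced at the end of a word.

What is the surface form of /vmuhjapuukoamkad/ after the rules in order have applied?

vmuhjafuuxoamgat

Rule 1 (intervocalic spirantization): /p/ is a stop between vowels /a/ and /u/, so it spirantizes to the fricative [f]. /k/ is a stop between vowels /u/ and /o/, so it spirantizes to the fricative [x]. /vmuhjapuukoamkad/ → vmuhjafuuxoamkad.
Rule 2 (post-nasal voicing): /k/ is a voiceless stop immediately after the nasal /m/, so it voices to [g]. /vmuhjafuuxoamkad/ → vmuhjafuuxoamgad.
Rule 3 (final devoicing): /d/ is a voiced obstruent in word-final position, so it devoices to [t]. /vmuhjafuuxoamgad/ → vmuhjafuuxoamgat.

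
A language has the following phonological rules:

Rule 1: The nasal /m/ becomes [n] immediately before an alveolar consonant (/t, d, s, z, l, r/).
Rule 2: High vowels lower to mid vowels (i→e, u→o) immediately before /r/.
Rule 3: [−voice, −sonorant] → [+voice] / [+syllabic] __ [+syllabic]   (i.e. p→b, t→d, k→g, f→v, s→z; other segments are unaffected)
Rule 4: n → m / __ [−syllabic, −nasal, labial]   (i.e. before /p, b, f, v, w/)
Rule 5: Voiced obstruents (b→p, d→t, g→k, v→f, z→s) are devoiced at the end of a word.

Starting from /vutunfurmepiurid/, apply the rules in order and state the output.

vudumformebiorit

Rule 1 (nasal place assimilation): no segment meets the environment; /vutunfurmepiurid/ is unchanged.
Rule 2 (pre-rhotic lowering): /u/ is a high vowel immediately before /r/, so it lowers to [o]. /u/ is a high vowel immediately before /r/, so it lowers to [o]. /vutunfurmepiurid/ → vutunformepiorid.
Rule 3 (intervocalic voicing): /t/ is a voiceless obstruent between vowels /u/ and /u/, so it voices to [d]. /p/ is a voiceless obstruent between vowels /e/ and /i/, so it voices to [b]. /vutunformepiorid/ → vudunformebiorid.
Rule 4 (nasal place assimilation): /n/ precedes the labial consonant /f/, so it assimilates in place to [m]. /vudunformebiorid/ → vudumformebiorid.
Rule 5 (final devoicing): /d/ is a voiced obstruent in word-final position, so it devoices to [t]. /vudumformebiorid/ → vudumformebiorit.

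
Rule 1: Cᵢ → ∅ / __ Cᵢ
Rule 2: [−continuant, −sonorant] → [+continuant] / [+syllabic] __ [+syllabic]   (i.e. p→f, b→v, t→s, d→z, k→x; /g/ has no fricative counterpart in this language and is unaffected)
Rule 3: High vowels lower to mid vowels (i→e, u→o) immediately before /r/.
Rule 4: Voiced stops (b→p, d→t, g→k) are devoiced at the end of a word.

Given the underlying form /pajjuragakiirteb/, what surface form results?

Rule 1 (degemination): /jj/ is a geminate; the first /j/ deletes. /pajjuragakiirteb/ → pajuragakiirteb.
Rule 2 (intervocalic spirantization): /k/ is a stop between vowels /a/ and /i/, so it spirantizes to the fricative [x]. /pajuragakiirteb/ → pajuragaxiirteb.
Rule 3 (pre-rhotic lowering): /u/ is a high vowel immediately before /r/, so it lowers to [o]. /i/ is a high vowel immediately before /r/, so it lowers to [e]. /pajuragaxiirteb/ → pajoragaxierteb.
Rule 4 (final devoicing): /b/ is a voiced stop in word-final position, so it devoices to [p]. /pajoragaxierteb/ → pajoragaxiertep.

pajoragaxiertep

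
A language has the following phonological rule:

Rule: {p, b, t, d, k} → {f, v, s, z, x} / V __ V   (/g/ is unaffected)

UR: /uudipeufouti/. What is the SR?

/d/ is a stop between vowels /u/ and /i/, so it spirantizes to the fricative [z].
/p/ is a stop between vowels /i/ and /e/, so it spirantizes to the fricative [f].
/t/ is a stop between vowels /u/ and /i/, so it spirantizes to the fricative [s].
Surface form: [uuzifeufousi].

uuzifeufousi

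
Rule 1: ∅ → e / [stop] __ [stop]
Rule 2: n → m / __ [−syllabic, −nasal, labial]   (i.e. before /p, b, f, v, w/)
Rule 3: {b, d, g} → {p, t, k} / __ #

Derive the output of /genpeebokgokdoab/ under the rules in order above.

Rule 1 (stop-cluster e-epenthesis): /k/ and /g/ form a stop–stop cluster, so [e] is inserted between them. /k/ and /d/ form a stop–stop cluster, so [e] is inserted between them. /genpeebokgokdoab/ → genpeebokegokedoab.
Rule 2 (nasal place assimilation): /n/ precedes the labial consonant /p/, so it assimilates in place to [m]. /genpeebokegokedoab/ → gempeebokegokedoab.
Rule 3 (final devoicing): /b/ is a voiced stop in word-final position, so it devoices to [p]. /gempeebokegokedoab/ → gempeebokegokedoap.

gempeebokegokedoap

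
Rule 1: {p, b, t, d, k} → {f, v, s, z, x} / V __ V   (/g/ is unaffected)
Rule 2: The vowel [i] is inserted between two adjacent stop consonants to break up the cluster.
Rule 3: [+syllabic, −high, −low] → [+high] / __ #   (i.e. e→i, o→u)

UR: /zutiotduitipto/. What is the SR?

zusiotiduisipitu

Rule 1 (intervocalic spirantization): /t/ is a stop between vowels /u/ and /i/, so it spirantizes to the fricative [s]. /t/ is a stop between vowels /i/ and /i/, so it spirantizes to the fricative [s]. /zutiotduitipto/ → zusiotduisipto.
Rule 2 (stop-cluster i-epenthesis): /t/ and /d/ form a stop–stop cluster, so [i] is inserted between them. /p/ and /t/ form a stop–stop cluster, so [i] is inserted between them. /zusiotduisipto/ → zusiotiduisipito.
Rule 3 (final vowel raising): /o/ is a mid vowel in word-final position, so it raises to [u]. /zusiotiduisipito/ → zusiotiduisipitu.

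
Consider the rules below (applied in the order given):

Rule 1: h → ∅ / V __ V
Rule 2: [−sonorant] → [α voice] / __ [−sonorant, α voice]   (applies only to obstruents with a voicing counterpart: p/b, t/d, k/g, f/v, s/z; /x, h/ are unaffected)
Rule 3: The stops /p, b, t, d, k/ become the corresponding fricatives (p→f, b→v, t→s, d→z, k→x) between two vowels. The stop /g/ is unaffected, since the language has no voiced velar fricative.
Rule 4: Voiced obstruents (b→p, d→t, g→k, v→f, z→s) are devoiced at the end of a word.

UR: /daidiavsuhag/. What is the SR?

daiziafsuak

Rule 1 (intervocalic h-deletion): /h/ occurs between vowels /u/ and /a/, so it deletes. /daidiavsuhag/ → daidiavsuag.
Rule 2 (regressive voicing assimilation): /v/ precedes the voiceless obstruent /s/, so it devoices to [f] by assimilation. /daidiavsuag/ → daidiafsuag.
Rule 3 (intervocalic spirantization): /d/ is a stop between vowels /i/ and /i/, so it spirantizes to the fricative [z]. /daidiafsuag/ → daiziafsuag.
Rule 4 (final devoicing): /g/ is a voiced obstruent in word-final position, so it devoices to [k]. /daiziafsuag/ → daiziafsuak.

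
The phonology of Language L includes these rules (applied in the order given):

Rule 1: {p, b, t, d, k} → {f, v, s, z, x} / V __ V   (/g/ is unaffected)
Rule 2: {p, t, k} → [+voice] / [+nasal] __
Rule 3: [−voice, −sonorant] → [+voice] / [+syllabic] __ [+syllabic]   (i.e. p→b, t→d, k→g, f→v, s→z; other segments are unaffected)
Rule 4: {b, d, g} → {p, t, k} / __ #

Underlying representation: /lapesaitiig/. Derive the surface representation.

lavezaiziik

Rule 1 (intervocalic spirantization): /p/ is a stop between vowels /a/ and /e/, so it spirantizes to the fricative [f]. /t/ is a stop between vowels /i/ and /i/, so it spirantizes to the fricative [s]. /lapesaitiig/ → lafesaisiig.
Rule 2 (post-nasal voicing): no segment meets the environment; /lafesaisiig/ is unchanged.
Rule 3 (intervocalic voicing): /f/ is a voiceless obstruent between vowels /a/ and /e/, so it voices to [v]. /s/ is a voiceless obstruent between vowels /e/ and /a/, so it voices to [z]. /s/ is a voiceless obstruent between vowels /i/ and /i/, so it voices to [z]. /lafesaisiig/ → lavezaiziig.
Rule 4 (final devoicing): /g/ is a voiced stop in word-final position, so it devoices to [k]. /lavezaiziig/ → lavezaiziik.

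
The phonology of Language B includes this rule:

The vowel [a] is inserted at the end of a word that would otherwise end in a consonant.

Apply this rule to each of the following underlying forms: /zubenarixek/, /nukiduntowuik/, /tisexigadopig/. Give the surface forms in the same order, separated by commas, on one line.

zubenarixeka, nukiduntowuika, tisexigadopiga

/zubenarixek/: the form ends in the consonant /k/, so [a] is inserted word-finally. → [zubenarixeka].
/nukiduntowuik/: the form ends in the consonant /k/, so [a] is inserted word-finally. → [nukiduntowuika].
/tisexigadopig/: the form ends in the consonant /g/, so [a] is inserted word-finally. → [tisexigadopiga].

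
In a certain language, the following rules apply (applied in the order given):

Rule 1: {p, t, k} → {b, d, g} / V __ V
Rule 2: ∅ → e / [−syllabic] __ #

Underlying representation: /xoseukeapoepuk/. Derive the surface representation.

Rule 1 (intervocalic voicing): /k/ is a voiceless stop between vowels /u/ and /e/, so it voices to [g]. /p/ is a voiceless stop between vowels /a/ and /o/, so it voices to [b]. /p/ is a voiceless stop between vowels /e/ and /u/, so it voices to [b]. /xoseukeapoepuk/ → xoseugeaboebuk.
Rule 2 (final e-epenthesis): the form ends in the consonant /k/, so [e] is inserted word-finally. /xoseugeaboebuk/ → xoseugeaboebuke.

xoseugeaboebuke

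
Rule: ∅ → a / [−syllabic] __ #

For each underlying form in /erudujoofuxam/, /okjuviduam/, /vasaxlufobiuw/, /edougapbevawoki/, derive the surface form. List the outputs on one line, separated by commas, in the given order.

erudujoofuxama, okjuviduama, vasaxlufobiuwa, edougapbevawoki

/erudujoofuxam/: the form ends in the consonant /m/, so [a] is inserted word-finally. → [erudujoofuxama].
/okjuviduam/: the form ends in the consonant /m/, so [a] is inserted word-finally. → [okjuviduama].
/vasaxlufobiuw/: the form ends in the consonant /w/, so [a] is inserted word-finally. → [vasaxlufobiuwa].
/edougapbevawoki/: the rule's environment is not met; surfaces unchanged as [edougapbevawoki].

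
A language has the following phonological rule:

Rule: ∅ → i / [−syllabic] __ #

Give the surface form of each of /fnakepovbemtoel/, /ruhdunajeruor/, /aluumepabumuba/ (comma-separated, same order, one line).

/fnakepovbemtoel/: the form ends in the consonant /l/, so [i] is inserted word-finally. → [fnakepovbemtoeli].
/ruhdunajeruor/: the form ends in the consonant /r/, so [i] is inserted word-finally. → [ruhdunajeruori].
/aluumepabumuba/: the rule's environment is not met; surfaces unchanged as [aluumepabumuba].

fnakepovbemtoeli, ruhdunajeruori, aluumepabumuba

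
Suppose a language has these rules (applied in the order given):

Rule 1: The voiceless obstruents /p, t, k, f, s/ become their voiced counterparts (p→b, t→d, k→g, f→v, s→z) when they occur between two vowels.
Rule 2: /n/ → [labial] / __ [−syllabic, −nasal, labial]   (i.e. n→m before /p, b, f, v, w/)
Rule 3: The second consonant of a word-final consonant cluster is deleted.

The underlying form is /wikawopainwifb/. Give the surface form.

Rule 1 (intervocalic voicing): /k/ is a voiceless obstruent between vowels /i/ and /a/, so it voices to [g]. /p/ is a voiceless obstruent between vowels /o/ and /a/, so it voices to [b]. /wikawopainwifb/ → wigawobainwifb.
Rule 2 (nasal place assimilation): /n/ precedes the labial consonant /w/, so it assimilates in place to [m]. /wigawobainwifb/ → wigawobaimwifb.
Rule 3 (final cluster simplification): /b/ is the second consonant of a word-final cluster /fb/, so it deletes. /wigawobaimwifb/ → wigawobaimwif.

wigawobaimwif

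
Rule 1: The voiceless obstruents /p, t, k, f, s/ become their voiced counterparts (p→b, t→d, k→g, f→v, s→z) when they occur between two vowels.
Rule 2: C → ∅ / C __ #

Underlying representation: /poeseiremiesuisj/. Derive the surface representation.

poezeiremiezuis

Rule 1 (intervocalic voicing): /s/ is a voiceless obstruent between vowels /e/ and /e/, so it voices to [z]. /s/ is a voiceless obstruent between vowels /e/ and /u/, so it voices to [z]. /poeseiremiesuisj/ → poezeiremiezuisj.
Rule 2 (final cluster simplification): /j/ is the second consonant of a word-final cluster /sj/, so it deletes. /poezeiremiezuisj/ → poezeiremiezuis.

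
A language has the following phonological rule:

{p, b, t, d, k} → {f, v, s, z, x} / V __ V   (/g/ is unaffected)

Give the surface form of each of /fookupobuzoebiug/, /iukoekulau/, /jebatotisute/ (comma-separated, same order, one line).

fooxufovuzoeviug, iuxoexulau, jevasosisuse

/fookupobuzoebiug/: /k/ is a stop between vowels /o/ and /u/, so it spirantizes to the fricative [x]. /p/ is a stop between vowels /u/ and /o/, so it spirantizes to the fricative [f]. /b/ is a stop between vowels /o/ and /u/, so it spirantizes to the fricative [v]. /b/ is a stop between vowels /e/ and /i/, so it spirantizes to the fricative [v]. → [fooxufovuzoeviug].
/iukoekulau/: /k/ is a stop between vowels /u/ and /o/, so it spirantizes to the fricative [x]. /k/ is a stop between vowels /e/ and /u/, so it spirantizes to the fricative [x]. → [iuxoexulau].
/jebatotisute/: /b/ is a stop between vowels /e/ and /a/, so it spirantizes to the fricative [v]. /t/ is a stop between vowels /a/ and /o/, so it spirantizes to the fricative [s]. /t/ is a stop between vowels /o/ and /i/, so it spirantizes to the fricative [s]. /t/ is a stop between vowels /u/ and /e/, so it spirantizes to the fricative [s]. → [jevasosisuse].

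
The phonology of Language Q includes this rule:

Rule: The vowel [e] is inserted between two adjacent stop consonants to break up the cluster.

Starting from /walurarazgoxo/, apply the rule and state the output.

walurarazgoxo

No segment of /walurarazgoxo/ meets the structural description of the rule, so the form surfaces unchanged.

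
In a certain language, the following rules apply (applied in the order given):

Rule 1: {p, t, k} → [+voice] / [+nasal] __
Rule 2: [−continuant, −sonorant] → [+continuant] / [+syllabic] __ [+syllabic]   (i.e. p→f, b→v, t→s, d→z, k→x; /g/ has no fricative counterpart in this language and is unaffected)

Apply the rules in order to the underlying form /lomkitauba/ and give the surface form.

Rule 1 (post-nasal voicing): /k/ is a voiceless stop immediately after the nasal /m/, so it voices to [g]. /lomkitauba/ → lomgitauba.
Rule 2 (intervocalic spirantization): /t/ is a stop between vowels /i/ and /a/, so it spirantizes to the fricative [s]. /b/ is a stop between vowels /u/ and /a/, so it spirantizes to the fricative [v]. /lomgitauba/ → lomgisauva.

lomgisauva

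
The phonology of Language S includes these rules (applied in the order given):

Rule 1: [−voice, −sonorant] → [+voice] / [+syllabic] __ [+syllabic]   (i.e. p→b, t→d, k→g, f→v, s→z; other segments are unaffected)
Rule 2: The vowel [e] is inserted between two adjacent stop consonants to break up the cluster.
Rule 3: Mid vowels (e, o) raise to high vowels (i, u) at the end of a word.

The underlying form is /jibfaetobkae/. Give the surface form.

Rule 1 (intervocalic voicing): /t/ is a voiceless obstruent between vowels /e/ and /o/, so it voices to [d]. /jibfaetobkae/ → jibfaedobkae.
Rule 2 (stop-cluster e-epenthesis): /b/ and /k/ form a stop–stop cluster, so [e] is inserted between them. /jibfaedobkae/ → jibfaedobekae.
Rule 3 (final vowel raising): /e/ is a mid vowel in word-final position, so it raises to [i]. /jibfaedobekae/ → jibfaedobekai.

jibfaedobekai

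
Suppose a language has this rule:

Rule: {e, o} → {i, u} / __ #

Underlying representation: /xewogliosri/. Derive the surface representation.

xewogliosri

No segment of /xewogliosri/ meets the structural description of the rule, so the form surfaces unchanged.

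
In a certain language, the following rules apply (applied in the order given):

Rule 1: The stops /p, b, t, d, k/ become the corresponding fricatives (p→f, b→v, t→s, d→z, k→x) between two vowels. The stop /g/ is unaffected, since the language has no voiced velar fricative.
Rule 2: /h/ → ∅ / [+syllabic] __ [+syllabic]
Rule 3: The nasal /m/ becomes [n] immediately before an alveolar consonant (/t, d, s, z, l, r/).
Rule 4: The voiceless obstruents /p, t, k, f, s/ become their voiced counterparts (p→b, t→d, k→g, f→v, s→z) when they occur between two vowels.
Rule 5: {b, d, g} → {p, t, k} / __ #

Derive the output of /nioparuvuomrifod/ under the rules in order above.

niovaruvuonrivot

Rule 1 (intervocalic spirantization): /p/ is a stop between vowels /o/ and /a/, so it spirantizes to the fricative [f]. /nioparuvuomrifod/ → niofaruvuomrifod.
Rule 2 (intervocalic h-deletion): no segment meets the environment; /niofaruvuomrifod/ is unchanged.
Rule 3 (nasal place assimilation): /m/ precedes the alveolar consonant /r/, so it assimilates in place to [n]. /niofaruvuomrifod/ → niofaruvuonrifod.
Rule 4 (intervocalic voicing): /f/ is a voiceless obstruent between vowels /o/ and /a/, so it voices to [v]. /f/ is a voiceless obstruent between vowels /i/ and /o/, so it voices to [v]. /niofaruvuonrifod/ → niovaruvuonrivod.
Rule 5 (final devoicing): /d/ is a voiced stop in word-final position, so it devoices to [t]. /niovaruvuonrivod/ → niovaruvuonrivot.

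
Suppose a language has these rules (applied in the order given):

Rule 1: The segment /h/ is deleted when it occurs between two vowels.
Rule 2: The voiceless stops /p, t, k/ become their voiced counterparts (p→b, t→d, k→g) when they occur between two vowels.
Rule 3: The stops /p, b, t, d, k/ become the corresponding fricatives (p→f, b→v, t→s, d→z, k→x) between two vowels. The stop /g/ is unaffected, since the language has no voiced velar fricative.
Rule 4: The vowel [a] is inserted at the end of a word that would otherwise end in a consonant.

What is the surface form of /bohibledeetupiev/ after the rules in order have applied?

boiblezeezuvieva

Rule 1 (intervocalic h-deletion): /h/ occurs between vowels /o/ and /i/, so it deletes. /bohibledeetupiev/ → boibledeetupiev.
Rule 2 (intervocalic voicing): /t/ is a voiceless stop between vowels /e/ and /u/, so it voices to [d]. /p/ is a voiceless stop between vowels /u/ and /i/, so it voices to [b]. /boibledeetupiev/ → boibledeedubiev.
Rule 3 (intervocalic spirantization): /d/ is a stop between vowels /e/ and /e/, so it spirantizes to the fricative [z]. /d/ is a stop between vowels /e/ and /u/, so it spirantizes to the fricative [z]. /b/ is a stop between vowels /u/ and /i/, so it spirantizes to the fricative [v]. /boibledeedubiev/ → boiblezeezuviev.
Rule 4 (final a-epenthesis): the form ends in the consonant /v/, so [a] is inserted word-finally. /boiblezeezuviev/ → boiblezeezuvieva.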